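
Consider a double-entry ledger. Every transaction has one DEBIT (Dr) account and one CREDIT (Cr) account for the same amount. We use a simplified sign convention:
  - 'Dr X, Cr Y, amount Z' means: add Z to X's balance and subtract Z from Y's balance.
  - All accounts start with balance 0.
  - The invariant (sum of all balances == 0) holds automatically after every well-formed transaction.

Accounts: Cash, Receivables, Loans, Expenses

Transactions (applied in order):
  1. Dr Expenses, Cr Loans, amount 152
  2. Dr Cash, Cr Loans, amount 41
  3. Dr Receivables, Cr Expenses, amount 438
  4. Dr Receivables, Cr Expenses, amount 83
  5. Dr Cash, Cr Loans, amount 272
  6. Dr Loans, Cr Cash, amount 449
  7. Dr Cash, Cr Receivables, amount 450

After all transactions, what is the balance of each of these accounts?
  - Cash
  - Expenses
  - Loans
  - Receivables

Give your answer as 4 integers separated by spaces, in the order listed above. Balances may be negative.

After txn 1 (Dr Expenses, Cr Loans, amount 152): Expenses=152 Loans=-152
After txn 2 (Dr Cash, Cr Loans, amount 41): Cash=41 Expenses=152 Loans=-193
After txn 3 (Dr Receivables, Cr Expenses, amount 438): Cash=41 Expenses=-286 Loans=-193 Receivables=438
After txn 4 (Dr Receivables, Cr Expenses, amount 83): Cash=41 Expenses=-369 Loans=-193 Receivables=521
After txn 5 (Dr Cash, Cr Loans, amount 272): Cash=313 Expenses=-369 Loans=-465 Receivables=521
After txn 6 (Dr Loans, Cr Cash, amount 449): Cash=-136 Expenses=-369 Loans=-16 Receivables=521
After txn 7 (Dr Cash, Cr Receivables, amount 450): Cash=314 Expenses=-369 Loans=-16 Receivables=71

Answer: 314 -369 -16 71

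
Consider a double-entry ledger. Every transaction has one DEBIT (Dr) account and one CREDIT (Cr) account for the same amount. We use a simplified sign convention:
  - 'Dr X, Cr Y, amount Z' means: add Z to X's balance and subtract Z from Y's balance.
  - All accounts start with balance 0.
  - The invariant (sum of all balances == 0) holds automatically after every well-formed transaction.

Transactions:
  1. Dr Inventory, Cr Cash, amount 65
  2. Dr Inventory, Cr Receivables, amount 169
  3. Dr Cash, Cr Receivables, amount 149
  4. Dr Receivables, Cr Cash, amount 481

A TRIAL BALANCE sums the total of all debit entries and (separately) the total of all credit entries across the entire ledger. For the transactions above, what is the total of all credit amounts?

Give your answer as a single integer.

Txn 1: credit+=65
Txn 2: credit+=169
Txn 3: credit+=149
Txn 4: credit+=481
Total credits = 864

Answer: 864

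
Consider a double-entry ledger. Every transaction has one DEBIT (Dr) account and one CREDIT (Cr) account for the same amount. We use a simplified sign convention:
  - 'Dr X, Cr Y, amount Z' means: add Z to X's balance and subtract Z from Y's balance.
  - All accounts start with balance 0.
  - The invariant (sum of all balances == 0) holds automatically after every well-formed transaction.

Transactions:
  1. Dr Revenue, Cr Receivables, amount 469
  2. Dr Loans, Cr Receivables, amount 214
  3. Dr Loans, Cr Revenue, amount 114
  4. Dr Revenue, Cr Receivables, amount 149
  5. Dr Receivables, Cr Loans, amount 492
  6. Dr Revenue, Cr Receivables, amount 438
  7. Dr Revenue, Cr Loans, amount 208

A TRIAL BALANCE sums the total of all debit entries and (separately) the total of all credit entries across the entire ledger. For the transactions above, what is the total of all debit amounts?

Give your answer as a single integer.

Answer: 2084

Derivation:
Txn 1: debit+=469
Txn 2: debit+=214
Txn 3: debit+=114
Txn 4: debit+=149
Txn 5: debit+=492
Txn 6: debit+=438
Txn 7: debit+=208
Total debits = 2084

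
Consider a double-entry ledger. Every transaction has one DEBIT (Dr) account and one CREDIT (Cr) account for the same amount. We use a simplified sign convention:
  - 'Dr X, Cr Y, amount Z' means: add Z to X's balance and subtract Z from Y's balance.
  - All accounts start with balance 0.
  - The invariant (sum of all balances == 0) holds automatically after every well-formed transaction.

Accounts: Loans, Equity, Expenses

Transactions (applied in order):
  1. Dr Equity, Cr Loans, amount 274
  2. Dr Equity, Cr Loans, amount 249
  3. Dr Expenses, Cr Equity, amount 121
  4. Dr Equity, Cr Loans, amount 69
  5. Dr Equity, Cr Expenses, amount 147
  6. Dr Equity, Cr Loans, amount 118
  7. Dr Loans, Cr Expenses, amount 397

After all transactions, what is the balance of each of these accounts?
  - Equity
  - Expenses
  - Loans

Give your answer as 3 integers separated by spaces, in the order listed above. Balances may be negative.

Answer: 736 -423 -313

Derivation:
After txn 1 (Dr Equity, Cr Loans, amount 274): Equity=274 Loans=-274
After txn 2 (Dr Equity, Cr Loans, amount 249): Equity=523 Loans=-523
After txn 3 (Dr Expenses, Cr Equity, amount 121): Equity=402 Expenses=121 Loans=-523
After txn 4 (Dr Equity, Cr Loans, amount 69): Equity=471 Expenses=121 Loans=-592
After txn 5 (Dr Equity, Cr Expenses, amount 147): Equity=618 Expenses=-26 Loans=-592
After txn 6 (Dr Equity, Cr Loans, amount 118): Equity=736 Expenses=-26 Loans=-710
After txn 7 (Dr Loans, Cr Expenses, amount 397): Equity=736 Expenses=-423 Loans=-313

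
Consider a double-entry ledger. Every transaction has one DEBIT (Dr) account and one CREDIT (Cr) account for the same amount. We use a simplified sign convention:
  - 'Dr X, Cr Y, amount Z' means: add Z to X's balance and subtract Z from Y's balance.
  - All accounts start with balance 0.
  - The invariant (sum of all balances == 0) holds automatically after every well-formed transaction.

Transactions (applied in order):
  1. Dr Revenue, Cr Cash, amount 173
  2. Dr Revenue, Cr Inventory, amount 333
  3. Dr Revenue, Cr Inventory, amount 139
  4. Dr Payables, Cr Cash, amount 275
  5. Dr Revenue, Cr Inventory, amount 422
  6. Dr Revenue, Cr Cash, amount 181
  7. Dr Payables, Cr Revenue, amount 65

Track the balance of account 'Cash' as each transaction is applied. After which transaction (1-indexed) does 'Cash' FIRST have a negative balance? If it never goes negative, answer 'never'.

After txn 1: Cash=-173

Answer: 1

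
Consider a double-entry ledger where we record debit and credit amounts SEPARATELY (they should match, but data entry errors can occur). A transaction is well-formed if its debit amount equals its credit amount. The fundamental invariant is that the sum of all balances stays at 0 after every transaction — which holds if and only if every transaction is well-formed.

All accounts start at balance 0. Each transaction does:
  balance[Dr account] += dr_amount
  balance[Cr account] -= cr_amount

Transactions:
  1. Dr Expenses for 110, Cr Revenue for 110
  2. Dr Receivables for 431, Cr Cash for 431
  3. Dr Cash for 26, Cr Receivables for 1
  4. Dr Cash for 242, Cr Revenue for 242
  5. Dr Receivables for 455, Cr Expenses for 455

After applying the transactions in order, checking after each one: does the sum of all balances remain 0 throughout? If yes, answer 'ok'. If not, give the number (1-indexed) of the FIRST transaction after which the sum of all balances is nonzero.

Answer: 3

Derivation:
After txn 1: dr=110 cr=110 sum_balances=0
After txn 2: dr=431 cr=431 sum_balances=0
After txn 3: dr=26 cr=1 sum_balances=25
After txn 4: dr=242 cr=242 sum_balances=25
After txn 5: dr=455 cr=455 sum_balances=25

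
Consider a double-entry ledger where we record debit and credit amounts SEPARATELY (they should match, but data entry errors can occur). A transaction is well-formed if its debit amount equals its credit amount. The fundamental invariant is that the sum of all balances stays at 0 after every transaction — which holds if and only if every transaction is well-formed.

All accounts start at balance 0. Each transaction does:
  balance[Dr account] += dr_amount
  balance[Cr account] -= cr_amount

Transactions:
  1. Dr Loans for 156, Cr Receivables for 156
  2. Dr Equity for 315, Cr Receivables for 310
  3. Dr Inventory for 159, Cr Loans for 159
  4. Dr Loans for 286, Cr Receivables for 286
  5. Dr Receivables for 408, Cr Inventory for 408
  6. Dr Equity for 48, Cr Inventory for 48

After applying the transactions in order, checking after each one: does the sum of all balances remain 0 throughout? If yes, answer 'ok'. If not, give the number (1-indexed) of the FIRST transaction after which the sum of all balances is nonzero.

Answer: 2

Derivation:
After txn 1: dr=156 cr=156 sum_balances=0
After txn 2: dr=315 cr=310 sum_balances=5
After txn 3: dr=159 cr=159 sum_balances=5
After txn 4: dr=286 cr=286 sum_balances=5
After txn 5: dr=408 cr=408 sum_balances=5
After txn 6: dr=48 cr=48 sum_balances=5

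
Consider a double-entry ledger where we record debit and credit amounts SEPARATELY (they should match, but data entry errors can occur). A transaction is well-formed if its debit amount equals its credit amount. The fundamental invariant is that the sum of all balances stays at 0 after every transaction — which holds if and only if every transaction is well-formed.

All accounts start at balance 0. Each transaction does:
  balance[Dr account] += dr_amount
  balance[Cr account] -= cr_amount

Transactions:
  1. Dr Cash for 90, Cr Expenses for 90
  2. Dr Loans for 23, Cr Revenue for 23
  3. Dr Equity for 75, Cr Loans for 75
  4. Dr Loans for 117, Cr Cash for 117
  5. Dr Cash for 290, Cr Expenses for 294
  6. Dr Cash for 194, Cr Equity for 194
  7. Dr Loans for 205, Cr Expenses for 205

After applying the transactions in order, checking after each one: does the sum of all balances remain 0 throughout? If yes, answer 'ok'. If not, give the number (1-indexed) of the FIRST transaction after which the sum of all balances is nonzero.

Answer: 5

Derivation:
After txn 1: dr=90 cr=90 sum_balances=0
After txn 2: dr=23 cr=23 sum_balances=0
After txn 3: dr=75 cr=75 sum_balances=0
After txn 4: dr=117 cr=117 sum_balances=0
After txn 5: dr=290 cr=294 sum_balances=-4
After txn 6: dr=194 cr=194 sum_balances=-4
After txn 7: dr=205 cr=205 sum_balances=-4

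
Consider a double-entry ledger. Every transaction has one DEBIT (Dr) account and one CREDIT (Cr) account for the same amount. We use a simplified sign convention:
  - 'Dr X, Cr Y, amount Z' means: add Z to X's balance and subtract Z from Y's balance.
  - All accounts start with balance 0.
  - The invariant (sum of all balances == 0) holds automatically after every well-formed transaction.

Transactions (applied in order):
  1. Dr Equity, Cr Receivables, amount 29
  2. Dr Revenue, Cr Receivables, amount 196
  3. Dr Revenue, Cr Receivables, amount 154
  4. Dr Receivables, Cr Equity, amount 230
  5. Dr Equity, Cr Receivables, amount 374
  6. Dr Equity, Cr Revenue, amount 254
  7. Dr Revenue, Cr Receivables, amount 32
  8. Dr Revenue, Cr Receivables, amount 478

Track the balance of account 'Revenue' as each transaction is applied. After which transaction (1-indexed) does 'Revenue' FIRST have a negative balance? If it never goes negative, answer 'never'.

Answer: never

Derivation:
After txn 1: Revenue=0
After txn 2: Revenue=196
After txn 3: Revenue=350
After txn 4: Revenue=350
After txn 5: Revenue=350
After txn 6: Revenue=96
After txn 7: Revenue=128
After txn 8: Revenue=606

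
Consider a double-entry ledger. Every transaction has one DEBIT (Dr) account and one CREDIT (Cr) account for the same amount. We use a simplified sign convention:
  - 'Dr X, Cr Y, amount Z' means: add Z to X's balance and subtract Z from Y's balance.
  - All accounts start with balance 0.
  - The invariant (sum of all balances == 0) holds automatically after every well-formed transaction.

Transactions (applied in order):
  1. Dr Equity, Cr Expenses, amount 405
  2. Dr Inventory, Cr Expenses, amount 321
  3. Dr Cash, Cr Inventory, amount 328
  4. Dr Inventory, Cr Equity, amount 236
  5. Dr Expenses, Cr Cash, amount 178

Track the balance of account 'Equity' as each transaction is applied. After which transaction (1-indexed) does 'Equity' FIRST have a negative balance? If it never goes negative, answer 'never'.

Answer: never

Derivation:
After txn 1: Equity=405
After txn 2: Equity=405
After txn 3: Equity=405
After txn 4: Equity=169
After txn 5: Equity=169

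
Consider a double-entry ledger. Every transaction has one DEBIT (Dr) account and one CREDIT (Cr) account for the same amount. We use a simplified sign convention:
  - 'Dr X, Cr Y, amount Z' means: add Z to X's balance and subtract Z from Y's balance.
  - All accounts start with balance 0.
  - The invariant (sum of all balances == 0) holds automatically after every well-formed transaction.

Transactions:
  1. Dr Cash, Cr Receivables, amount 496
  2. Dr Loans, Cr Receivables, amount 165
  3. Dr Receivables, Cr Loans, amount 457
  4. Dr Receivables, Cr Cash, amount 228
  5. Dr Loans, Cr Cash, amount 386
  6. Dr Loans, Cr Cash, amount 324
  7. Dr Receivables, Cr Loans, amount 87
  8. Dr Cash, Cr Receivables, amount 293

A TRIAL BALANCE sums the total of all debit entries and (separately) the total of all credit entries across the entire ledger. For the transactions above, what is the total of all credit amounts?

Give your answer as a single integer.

Txn 1: credit+=496
Txn 2: credit+=165
Txn 3: credit+=457
Txn 4: credit+=228
Txn 5: credit+=386
Txn 6: credit+=324
Txn 7: credit+=87
Txn 8: credit+=293
Total credits = 2436

Answer: 2436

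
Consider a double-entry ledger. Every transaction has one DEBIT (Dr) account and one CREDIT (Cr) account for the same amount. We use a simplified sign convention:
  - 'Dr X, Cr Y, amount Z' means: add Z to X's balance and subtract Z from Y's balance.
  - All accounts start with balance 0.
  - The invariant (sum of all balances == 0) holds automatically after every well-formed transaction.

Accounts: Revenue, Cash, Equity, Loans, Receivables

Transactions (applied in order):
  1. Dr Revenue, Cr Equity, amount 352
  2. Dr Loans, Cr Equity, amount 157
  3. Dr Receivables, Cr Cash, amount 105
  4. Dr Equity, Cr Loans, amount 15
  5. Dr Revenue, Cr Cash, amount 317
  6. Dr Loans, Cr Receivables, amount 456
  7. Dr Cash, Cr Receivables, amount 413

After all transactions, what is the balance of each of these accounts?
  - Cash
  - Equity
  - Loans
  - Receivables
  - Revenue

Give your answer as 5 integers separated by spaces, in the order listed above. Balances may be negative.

After txn 1 (Dr Revenue, Cr Equity, amount 352): Equity=-352 Revenue=352
After txn 2 (Dr Loans, Cr Equity, amount 157): Equity=-509 Loans=157 Revenue=352
After txn 3 (Dr Receivables, Cr Cash, amount 105): Cash=-105 Equity=-509 Loans=157 Receivables=105 Revenue=352
After txn 4 (Dr Equity, Cr Loans, amount 15): Cash=-105 Equity=-494 Loans=142 Receivables=105 Revenue=352
After txn 5 (Dr Revenue, Cr Cash, amount 317): Cash=-422 Equity=-494 Loans=142 Receivables=105 Revenue=669
After txn 6 (Dr Loans, Cr Receivables, amount 456): Cash=-422 Equity=-494 Loans=598 Receivables=-351 Revenue=669
After txn 7 (Dr Cash, Cr Receivables, amount 413): Cash=-9 Equity=-494 Loans=598 Receivables=-764 Revenue=669

Answer: -9 -494 598 -764 669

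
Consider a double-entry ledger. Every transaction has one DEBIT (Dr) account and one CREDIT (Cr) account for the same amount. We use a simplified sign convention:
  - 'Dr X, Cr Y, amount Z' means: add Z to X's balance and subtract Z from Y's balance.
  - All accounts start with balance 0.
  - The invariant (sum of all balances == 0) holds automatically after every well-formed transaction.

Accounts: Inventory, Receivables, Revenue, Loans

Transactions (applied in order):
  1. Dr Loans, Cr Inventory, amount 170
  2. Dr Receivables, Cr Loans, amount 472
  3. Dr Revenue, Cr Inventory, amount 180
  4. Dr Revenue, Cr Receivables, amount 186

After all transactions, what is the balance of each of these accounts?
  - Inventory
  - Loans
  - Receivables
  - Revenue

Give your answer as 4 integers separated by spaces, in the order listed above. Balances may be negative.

After txn 1 (Dr Loans, Cr Inventory, amount 170): Inventory=-170 Loans=170
After txn 2 (Dr Receivables, Cr Loans, amount 472): Inventory=-170 Loans=-302 Receivables=472
After txn 3 (Dr Revenue, Cr Inventory, amount 180): Inventory=-350 Loans=-302 Receivables=472 Revenue=180
After txn 4 (Dr Revenue, Cr Receivables, amount 186): Inventory=-350 Loans=-302 Receivables=286 Revenue=366

Answer: -350 -302 286 366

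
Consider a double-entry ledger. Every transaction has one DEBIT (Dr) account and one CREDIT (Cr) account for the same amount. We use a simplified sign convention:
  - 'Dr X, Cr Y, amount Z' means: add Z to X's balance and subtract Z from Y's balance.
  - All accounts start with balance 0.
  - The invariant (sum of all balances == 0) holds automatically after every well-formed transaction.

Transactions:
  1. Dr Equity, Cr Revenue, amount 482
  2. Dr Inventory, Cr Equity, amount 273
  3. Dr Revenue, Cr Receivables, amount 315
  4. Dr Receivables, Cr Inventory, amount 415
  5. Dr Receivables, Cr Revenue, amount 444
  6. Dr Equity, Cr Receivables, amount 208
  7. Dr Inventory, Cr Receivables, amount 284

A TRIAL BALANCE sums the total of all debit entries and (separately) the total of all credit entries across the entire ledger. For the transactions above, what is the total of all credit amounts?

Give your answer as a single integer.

Txn 1: credit+=482
Txn 2: credit+=273
Txn 3: credit+=315
Txn 4: credit+=415
Txn 5: credit+=444
Txn 6: credit+=208
Txn 7: credit+=284
Total credits = 2421

Answer: 2421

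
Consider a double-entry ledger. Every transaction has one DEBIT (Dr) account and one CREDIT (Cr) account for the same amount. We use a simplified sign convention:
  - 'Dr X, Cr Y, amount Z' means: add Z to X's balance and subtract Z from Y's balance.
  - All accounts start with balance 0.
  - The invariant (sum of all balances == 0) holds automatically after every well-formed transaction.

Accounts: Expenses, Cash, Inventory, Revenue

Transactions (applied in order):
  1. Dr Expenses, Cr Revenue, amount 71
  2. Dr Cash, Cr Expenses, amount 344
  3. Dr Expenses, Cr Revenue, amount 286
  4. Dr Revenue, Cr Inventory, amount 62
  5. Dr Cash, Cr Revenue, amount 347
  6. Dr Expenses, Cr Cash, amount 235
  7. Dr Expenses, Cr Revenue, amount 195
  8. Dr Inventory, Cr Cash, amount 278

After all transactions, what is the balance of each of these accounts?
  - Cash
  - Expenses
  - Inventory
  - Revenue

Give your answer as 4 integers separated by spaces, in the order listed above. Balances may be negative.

After txn 1 (Dr Expenses, Cr Revenue, amount 71): Expenses=71 Revenue=-71
After txn 2 (Dr Cash, Cr Expenses, amount 344): Cash=344 Expenses=-273 Revenue=-71
After txn 3 (Dr Expenses, Cr Revenue, amount 286): Cash=344 Expenses=13 Revenue=-357
After txn 4 (Dr Revenue, Cr Inventory, amount 62): Cash=344 Expenses=13 Inventory=-62 Revenue=-295
After txn 5 (Dr Cash, Cr Revenue, amount 347): Cash=691 Expenses=13 Inventory=-62 Revenue=-642
After txn 6 (Dr Expenses, Cr Cash, amount 235): Cash=456 Expenses=248 Inventory=-62 Revenue=-642
After txn 7 (Dr Expenses, Cr Revenue, amount 195): Cash=456 Expenses=443 Inventory=-62 Revenue=-837
After txn 8 (Dr Inventory, Cr Cash, amount 278): Cash=178 Expenses=443 Inventory=216 Revenue=-837

Answer: 178 443 216 -837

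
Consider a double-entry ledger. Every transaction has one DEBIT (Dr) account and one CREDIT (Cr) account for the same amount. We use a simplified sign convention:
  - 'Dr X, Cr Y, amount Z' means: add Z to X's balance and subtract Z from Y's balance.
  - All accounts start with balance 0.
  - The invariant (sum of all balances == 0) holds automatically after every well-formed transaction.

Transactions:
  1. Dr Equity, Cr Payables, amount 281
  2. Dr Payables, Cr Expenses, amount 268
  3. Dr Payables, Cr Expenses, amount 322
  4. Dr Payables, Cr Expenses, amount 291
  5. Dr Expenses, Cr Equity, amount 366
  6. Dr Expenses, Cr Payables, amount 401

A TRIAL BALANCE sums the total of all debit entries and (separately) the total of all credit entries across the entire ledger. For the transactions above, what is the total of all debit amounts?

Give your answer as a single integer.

Answer: 1929

Derivation:
Txn 1: debit+=281
Txn 2: debit+=268
Txn 3: debit+=322
Txn 4: debit+=291
Txn 5: debit+=366
Txn 6: debit+=401
Total debits = 1929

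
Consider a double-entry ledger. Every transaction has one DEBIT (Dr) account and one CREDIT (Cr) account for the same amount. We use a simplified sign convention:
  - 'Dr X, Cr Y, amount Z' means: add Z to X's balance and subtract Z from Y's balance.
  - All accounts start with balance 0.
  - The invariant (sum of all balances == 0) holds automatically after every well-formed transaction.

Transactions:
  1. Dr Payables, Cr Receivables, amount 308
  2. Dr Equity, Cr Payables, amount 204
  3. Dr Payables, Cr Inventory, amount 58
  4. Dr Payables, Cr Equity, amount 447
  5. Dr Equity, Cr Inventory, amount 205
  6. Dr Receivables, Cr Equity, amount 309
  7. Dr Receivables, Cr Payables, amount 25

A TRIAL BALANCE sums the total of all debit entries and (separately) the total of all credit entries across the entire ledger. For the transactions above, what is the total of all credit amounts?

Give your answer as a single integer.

Answer: 1556

Derivation:
Txn 1: credit+=308
Txn 2: credit+=204
Txn 3: credit+=58
Txn 4: credit+=447
Txn 5: credit+=205
Txn 6: credit+=309
Txn 7: credit+=25
Total credits = 1556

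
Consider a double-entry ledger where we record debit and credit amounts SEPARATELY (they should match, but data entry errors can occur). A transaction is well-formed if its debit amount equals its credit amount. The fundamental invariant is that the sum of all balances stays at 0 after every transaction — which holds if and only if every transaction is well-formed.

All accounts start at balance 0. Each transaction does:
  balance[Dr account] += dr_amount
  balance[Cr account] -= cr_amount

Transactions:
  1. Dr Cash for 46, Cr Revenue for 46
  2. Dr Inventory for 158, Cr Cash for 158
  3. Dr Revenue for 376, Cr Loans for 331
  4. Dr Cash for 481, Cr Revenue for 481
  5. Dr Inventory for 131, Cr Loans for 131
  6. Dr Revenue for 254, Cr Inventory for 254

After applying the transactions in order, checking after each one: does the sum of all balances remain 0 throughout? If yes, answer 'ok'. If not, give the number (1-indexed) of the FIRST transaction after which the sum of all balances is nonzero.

Answer: 3

Derivation:
After txn 1: dr=46 cr=46 sum_balances=0
After txn 2: dr=158 cr=158 sum_balances=0
After txn 3: dr=376 cr=331 sum_balances=45
After txn 4: dr=481 cr=481 sum_balances=45
After txn 5: dr=131 cr=131 sum_balances=45
After txn 6: dr=254 cr=254 sum_balances=45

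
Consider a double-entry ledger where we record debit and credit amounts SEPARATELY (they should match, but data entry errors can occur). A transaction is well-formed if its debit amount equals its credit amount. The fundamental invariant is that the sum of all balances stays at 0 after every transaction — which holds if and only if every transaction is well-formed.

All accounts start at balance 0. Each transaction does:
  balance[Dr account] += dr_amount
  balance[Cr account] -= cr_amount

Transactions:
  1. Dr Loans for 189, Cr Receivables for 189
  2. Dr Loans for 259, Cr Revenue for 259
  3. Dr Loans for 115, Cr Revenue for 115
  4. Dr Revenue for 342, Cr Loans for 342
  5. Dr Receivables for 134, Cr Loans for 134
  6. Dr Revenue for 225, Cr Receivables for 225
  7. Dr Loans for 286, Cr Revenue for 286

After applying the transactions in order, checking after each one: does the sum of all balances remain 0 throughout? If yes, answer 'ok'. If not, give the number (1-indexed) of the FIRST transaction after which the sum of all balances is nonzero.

Answer: ok

Derivation:
After txn 1: dr=189 cr=189 sum_balances=0
After txn 2: dr=259 cr=259 sum_balances=0
After txn 3: dr=115 cr=115 sum_balances=0
After txn 4: dr=342 cr=342 sum_balances=0
After txn 5: dr=134 cr=134 sum_balances=0
After txn 6: dr=225 cr=225 sum_balances=0
After txn 7: dr=286 cr=286 sum_balances=0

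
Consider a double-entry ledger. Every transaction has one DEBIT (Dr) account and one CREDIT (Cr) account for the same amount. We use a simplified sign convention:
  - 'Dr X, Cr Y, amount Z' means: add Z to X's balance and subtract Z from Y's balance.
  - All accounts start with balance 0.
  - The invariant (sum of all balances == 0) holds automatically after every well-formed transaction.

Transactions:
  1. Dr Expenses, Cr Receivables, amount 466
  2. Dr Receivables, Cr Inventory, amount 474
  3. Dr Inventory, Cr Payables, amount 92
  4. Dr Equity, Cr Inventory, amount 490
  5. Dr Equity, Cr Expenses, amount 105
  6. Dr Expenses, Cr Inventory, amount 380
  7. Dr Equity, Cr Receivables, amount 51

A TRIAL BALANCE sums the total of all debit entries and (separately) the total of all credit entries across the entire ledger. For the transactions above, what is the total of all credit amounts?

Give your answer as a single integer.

Txn 1: credit+=466
Txn 2: credit+=474
Txn 3: credit+=92
Txn 4: credit+=490
Txn 5: credit+=105
Txn 6: credit+=380
Txn 7: credit+=51
Total credits = 2058

Answer: 2058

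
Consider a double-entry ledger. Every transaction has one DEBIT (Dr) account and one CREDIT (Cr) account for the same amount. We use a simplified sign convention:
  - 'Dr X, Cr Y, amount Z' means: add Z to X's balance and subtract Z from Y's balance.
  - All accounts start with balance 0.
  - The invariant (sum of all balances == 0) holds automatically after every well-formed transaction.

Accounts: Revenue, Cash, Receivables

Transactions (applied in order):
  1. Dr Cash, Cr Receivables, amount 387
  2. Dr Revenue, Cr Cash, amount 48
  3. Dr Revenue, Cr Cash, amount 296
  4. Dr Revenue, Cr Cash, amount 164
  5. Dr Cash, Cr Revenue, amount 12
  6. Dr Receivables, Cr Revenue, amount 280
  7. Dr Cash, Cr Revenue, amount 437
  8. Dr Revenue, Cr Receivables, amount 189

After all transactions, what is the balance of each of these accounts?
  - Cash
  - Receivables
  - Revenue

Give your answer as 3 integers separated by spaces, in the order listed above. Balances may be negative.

Answer: 328 -296 -32

Derivation:
After txn 1 (Dr Cash, Cr Receivables, amount 387): Cash=387 Receivables=-387
After txn 2 (Dr Revenue, Cr Cash, amount 48): Cash=339 Receivables=-387 Revenue=48
After txn 3 (Dr Revenue, Cr Cash, amount 296): Cash=43 Receivables=-387 Revenue=344
After txn 4 (Dr Revenue, Cr Cash, amount 164): Cash=-121 Receivables=-387 Revenue=508
After txn 5 (Dr Cash, Cr Revenue, amount 12): Cash=-109 Receivables=-387 Revenue=496
After txn 6 (Dr Receivables, Cr Revenue, amount 280): Cash=-109 Receivables=-107 Revenue=216
After txn 7 (Dr Cash, Cr Revenue, amount 437): Cash=328 Receivables=-107 Revenue=-221
After txn 8 (Dr Revenue, Cr Receivables, amount 189): Cash=328 Receivables=-296 Revenue=-32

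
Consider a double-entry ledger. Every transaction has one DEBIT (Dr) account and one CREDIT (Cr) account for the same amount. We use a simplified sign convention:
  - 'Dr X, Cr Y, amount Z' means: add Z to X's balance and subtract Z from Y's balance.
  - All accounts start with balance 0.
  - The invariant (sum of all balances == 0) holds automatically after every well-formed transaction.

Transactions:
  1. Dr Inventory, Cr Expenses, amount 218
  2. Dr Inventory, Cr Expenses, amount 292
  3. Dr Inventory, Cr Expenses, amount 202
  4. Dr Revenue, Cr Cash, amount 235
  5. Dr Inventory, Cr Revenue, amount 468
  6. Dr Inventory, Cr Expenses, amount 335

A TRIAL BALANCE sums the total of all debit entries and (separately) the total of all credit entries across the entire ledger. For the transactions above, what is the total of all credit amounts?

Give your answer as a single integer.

Answer: 1750

Derivation:
Txn 1: credit+=218
Txn 2: credit+=292
Txn 3: credit+=202
Txn 4: credit+=235
Txn 5: credit+=468
Txn 6: credit+=335
Total credits = 1750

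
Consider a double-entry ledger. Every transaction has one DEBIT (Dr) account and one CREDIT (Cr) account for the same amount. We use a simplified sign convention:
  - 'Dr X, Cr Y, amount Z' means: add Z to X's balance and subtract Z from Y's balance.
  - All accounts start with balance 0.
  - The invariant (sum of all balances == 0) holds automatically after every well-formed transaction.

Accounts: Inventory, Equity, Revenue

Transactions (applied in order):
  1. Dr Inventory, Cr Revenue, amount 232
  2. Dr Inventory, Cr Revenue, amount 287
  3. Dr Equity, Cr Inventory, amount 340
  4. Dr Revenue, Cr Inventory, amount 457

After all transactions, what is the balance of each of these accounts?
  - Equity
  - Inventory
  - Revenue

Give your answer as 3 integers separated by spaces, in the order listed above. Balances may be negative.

Answer: 340 -278 -62

Derivation:
After txn 1 (Dr Inventory, Cr Revenue, amount 232): Inventory=232 Revenue=-232
After txn 2 (Dr Inventory, Cr Revenue, amount 287): Inventory=519 Revenue=-519
After txn 3 (Dr Equity, Cr Inventory, amount 340): Equity=340 Inventory=179 Revenue=-519
After txn 4 (Dr Revenue, Cr Inventory, amount 457): Equity=340 Inventory=-278 Revenue=-62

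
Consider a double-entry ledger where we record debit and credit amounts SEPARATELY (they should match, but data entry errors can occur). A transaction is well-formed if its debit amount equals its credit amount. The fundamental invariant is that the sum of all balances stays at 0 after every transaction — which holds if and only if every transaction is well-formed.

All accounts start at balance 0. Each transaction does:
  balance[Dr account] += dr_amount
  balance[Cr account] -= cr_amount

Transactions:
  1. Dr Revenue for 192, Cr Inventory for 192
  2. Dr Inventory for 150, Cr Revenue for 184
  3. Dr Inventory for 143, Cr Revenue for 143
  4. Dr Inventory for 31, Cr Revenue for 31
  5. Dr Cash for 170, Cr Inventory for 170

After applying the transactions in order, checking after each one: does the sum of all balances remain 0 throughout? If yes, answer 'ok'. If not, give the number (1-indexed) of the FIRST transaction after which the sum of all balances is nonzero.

After txn 1: dr=192 cr=192 sum_balances=0
After txn 2: dr=150 cr=184 sum_balances=-34
After txn 3: dr=143 cr=143 sum_balances=-34
After txn 4: dr=31 cr=31 sum_balances=-34
After txn 5: dr=170 cr=170 sum_balances=-34

Answer: 2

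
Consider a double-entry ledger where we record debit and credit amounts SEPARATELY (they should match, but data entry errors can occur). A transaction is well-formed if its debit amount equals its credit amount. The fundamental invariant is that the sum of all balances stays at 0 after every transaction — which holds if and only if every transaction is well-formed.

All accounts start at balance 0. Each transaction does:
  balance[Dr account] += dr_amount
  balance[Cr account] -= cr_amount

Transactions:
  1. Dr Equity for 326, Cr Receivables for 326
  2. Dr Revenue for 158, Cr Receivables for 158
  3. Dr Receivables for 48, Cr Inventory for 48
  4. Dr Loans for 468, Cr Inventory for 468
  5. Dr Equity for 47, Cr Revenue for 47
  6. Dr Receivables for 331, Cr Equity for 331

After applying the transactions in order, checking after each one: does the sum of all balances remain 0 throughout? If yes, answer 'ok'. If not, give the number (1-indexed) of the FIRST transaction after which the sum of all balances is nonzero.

Answer: ok

Derivation:
After txn 1: dr=326 cr=326 sum_balances=0
After txn 2: dr=158 cr=158 sum_balances=0
After txn 3: dr=48 cr=48 sum_balances=0
After txn 4: dr=468 cr=468 sum_balances=0
After txn 5: dr=47 cr=47 sum_balances=0
After txn 6: dr=331 cr=331 sum_balances=0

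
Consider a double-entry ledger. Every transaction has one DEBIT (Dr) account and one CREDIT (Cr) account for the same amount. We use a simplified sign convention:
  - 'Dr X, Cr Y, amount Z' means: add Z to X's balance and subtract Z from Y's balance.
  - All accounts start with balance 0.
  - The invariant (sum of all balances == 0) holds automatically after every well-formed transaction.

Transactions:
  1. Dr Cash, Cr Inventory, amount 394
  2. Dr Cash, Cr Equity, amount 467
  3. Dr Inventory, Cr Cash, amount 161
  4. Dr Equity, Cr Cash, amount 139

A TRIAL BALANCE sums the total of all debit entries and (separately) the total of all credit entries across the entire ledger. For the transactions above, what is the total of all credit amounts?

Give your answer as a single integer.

Answer: 1161

Derivation:
Txn 1: credit+=394
Txn 2: credit+=467
Txn 3: credit+=161
Txn 4: credit+=139
Total credits = 1161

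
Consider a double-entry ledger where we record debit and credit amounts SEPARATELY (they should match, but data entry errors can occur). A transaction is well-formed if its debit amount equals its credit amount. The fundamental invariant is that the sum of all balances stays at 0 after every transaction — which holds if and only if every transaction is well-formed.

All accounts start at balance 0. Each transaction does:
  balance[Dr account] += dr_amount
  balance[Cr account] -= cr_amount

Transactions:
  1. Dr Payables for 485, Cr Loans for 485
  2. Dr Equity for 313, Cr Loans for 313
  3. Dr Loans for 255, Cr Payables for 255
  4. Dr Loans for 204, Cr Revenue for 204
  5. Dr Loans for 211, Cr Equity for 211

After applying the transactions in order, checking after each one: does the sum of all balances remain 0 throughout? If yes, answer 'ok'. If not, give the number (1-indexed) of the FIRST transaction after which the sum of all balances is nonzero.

After txn 1: dr=485 cr=485 sum_balances=0
After txn 2: dr=313 cr=313 sum_balances=0
After txn 3: dr=255 cr=255 sum_balances=0
After txn 4: dr=204 cr=204 sum_balances=0
After txn 5: dr=211 cr=211 sum_balances=0

Answer: ok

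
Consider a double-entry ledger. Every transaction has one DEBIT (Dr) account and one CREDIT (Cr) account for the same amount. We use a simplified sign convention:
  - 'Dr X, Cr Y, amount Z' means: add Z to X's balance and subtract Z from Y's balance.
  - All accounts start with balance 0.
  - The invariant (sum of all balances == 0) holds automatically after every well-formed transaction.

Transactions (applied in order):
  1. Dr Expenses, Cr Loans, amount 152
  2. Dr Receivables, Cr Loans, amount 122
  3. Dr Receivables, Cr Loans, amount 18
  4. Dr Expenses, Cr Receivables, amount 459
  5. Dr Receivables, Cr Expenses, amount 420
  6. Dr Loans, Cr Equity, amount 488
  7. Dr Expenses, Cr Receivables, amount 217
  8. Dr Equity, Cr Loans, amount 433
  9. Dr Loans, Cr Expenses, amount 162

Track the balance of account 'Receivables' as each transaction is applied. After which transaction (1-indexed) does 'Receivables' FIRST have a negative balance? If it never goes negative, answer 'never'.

After txn 1: Receivables=0
After txn 2: Receivables=122
After txn 3: Receivables=140
After txn 4: Receivables=-319

Answer: 4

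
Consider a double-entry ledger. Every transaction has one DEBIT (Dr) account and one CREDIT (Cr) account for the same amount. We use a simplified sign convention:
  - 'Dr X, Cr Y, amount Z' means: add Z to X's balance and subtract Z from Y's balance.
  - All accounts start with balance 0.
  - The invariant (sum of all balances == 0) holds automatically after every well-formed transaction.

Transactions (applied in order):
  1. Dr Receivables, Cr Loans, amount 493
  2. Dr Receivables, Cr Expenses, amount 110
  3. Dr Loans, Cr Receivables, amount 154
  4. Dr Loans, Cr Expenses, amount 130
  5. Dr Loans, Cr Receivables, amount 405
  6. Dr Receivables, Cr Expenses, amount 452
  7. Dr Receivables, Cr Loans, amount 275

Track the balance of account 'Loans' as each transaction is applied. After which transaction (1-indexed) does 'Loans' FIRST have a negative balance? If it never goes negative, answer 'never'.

Answer: 1

Derivation:
After txn 1: Loans=-493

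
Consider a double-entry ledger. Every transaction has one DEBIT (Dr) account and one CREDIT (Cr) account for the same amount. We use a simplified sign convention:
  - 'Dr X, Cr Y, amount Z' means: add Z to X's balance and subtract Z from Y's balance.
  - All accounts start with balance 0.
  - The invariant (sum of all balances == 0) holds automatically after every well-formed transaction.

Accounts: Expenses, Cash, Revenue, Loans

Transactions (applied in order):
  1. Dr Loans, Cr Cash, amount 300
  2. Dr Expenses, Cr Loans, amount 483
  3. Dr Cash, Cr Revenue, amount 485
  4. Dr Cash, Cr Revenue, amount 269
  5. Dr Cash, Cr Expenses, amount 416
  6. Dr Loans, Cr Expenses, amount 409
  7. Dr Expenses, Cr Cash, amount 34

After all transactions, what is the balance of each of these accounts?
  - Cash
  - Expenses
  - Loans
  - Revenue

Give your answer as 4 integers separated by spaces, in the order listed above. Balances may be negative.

Answer: 836 -308 226 -754

Derivation:
After txn 1 (Dr Loans, Cr Cash, amount 300): Cash=-300 Loans=300
After txn 2 (Dr Expenses, Cr Loans, amount 483): Cash=-300 Expenses=483 Loans=-183
After txn 3 (Dr Cash, Cr Revenue, amount 485): Cash=185 Expenses=483 Loans=-183 Revenue=-485
After txn 4 (Dr Cash, Cr Revenue, amount 269): Cash=454 Expenses=483 Loans=-183 Revenue=-754
After txn 5 (Dr Cash, Cr Expenses, amount 416): Cash=870 Expenses=67 Loans=-183 Revenue=-754
After txn 6 (Dr Loans, Cr Expenses, amount 409): Cash=870 Expenses=-342 Loans=226 Revenue=-754
After txn 7 (Dr Expenses, Cr Cash, amount 34): Cash=836 Expenses=-308 Loans=226 Revenue=-754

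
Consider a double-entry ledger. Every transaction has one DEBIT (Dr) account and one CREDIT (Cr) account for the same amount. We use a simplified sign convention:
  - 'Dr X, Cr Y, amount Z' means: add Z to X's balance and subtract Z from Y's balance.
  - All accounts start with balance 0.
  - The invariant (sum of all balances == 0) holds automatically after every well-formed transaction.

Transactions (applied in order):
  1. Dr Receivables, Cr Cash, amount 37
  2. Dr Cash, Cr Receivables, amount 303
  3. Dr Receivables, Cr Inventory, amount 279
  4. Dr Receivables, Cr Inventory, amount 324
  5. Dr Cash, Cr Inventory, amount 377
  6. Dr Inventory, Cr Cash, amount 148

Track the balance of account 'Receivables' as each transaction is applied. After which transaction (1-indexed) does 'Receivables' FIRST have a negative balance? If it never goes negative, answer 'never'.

Answer: 2

Derivation:
After txn 1: Receivables=37
After txn 2: Receivables=-266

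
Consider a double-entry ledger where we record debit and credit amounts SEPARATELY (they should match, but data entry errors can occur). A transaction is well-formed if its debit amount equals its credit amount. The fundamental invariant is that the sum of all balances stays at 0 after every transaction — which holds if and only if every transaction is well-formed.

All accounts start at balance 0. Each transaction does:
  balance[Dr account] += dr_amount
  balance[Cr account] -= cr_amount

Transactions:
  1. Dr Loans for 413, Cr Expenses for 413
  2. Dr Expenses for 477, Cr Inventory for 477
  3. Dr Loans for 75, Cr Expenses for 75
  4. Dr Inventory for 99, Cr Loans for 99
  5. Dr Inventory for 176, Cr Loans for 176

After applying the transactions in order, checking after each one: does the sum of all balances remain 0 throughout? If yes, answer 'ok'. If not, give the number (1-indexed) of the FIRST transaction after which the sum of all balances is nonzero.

After txn 1: dr=413 cr=413 sum_balances=0
After txn 2: dr=477 cr=477 sum_balances=0
After txn 3: dr=75 cr=75 sum_balances=0
After txn 4: dr=99 cr=99 sum_balances=0
After txn 5: dr=176 cr=176 sum_balances=0

Answer: ok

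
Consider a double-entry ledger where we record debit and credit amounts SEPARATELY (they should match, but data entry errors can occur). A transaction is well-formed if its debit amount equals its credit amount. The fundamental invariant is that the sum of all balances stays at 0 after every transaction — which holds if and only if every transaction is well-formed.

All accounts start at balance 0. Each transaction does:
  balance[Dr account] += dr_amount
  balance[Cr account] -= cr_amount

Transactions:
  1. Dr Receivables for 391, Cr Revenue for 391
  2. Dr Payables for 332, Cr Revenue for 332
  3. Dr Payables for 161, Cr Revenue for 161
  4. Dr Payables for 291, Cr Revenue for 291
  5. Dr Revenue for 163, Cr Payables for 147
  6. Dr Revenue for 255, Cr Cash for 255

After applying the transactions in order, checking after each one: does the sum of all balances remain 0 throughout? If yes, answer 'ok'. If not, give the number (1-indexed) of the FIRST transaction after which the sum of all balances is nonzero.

Answer: 5

Derivation:
After txn 1: dr=391 cr=391 sum_balances=0
After txn 2: dr=332 cr=332 sum_balances=0
After txn 3: dr=161 cr=161 sum_balances=0
After txn 4: dr=291 cr=291 sum_balances=0
After txn 5: dr=163 cr=147 sum_balances=16
After txn 6: dr=255 cr=255 sum_balances=16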